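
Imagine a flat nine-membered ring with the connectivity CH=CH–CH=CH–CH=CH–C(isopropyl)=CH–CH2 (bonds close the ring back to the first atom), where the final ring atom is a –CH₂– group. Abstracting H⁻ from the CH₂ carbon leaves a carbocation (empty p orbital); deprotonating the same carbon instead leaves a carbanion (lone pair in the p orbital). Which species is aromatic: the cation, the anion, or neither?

The anion

Both ions have a continuous loop of p orbitals — each ring atom is sp².
Cation: 4 × 2 + 0 = 8 π electrons → 4(2), antiaromatic.
Anion: 4 × 2 + 2 = 10 π electrons → 4(2)+2, aromatic.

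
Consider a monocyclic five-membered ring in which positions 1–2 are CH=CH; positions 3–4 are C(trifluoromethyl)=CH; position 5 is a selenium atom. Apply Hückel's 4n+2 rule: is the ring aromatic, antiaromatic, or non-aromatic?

The p orbitals form a continuous loop: every atom in a ring double bond is sp² and brings one electron to the p orbital; the selenium donates one lone pair from its p orbital. The ring is fully conjugated.
Tallying contributions gives 2 × 2 = 4 from the double-bond units + 2 from the Se atom = 6.
With 6 π electrons (n = 1), the Hückel 4n+2 condition holds.

Aromatic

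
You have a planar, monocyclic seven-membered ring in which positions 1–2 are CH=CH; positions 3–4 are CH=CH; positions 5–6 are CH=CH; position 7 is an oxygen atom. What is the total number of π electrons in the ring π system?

8

All ring atoms are sp² and supply a p orbital to the ring (every atom in a ring double bond is sp² and brings one electron to the p orbital; the oxygen donates one lone pair from its p orbital); the conjugation is uninterrupted.
π-electron count: 3 × 2 = 6 from the double-bond units + 2 from the O atom = 8.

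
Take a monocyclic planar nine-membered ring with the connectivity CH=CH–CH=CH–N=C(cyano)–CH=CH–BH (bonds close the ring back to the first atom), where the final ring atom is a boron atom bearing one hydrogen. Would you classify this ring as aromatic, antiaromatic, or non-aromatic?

Antiaromatic

All ring atoms are sp² and supply a p orbital to the ring (every atom in a ring double bond is sp² and brings one electron to the p orbital; the doubly-bonded nitrogens are pyridine-type — their lone pairs lie in the ring plane, leaving one electron in the p orbital; the boron has an empty p orbital); the conjugation is uninterrupted.
Tallying contributions gives 4 × 2 = 8 from the double-bond units + 0 from the BH atom = 8.
With 8 = 4·2 π electrons, Hückel's rule classifies the planar ring as antiaromatic.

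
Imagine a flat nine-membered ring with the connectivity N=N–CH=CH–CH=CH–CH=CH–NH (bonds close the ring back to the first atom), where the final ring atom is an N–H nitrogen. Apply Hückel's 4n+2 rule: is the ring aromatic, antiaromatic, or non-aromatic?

Every ring atom contributes a p orbital perpendicular to the ring (every atom in a ring double bond is sp² and brings one electron to the p orbital; the doubly-bonded nitrogens are pyridine-type — their lone pairs lie in the ring plane, leaving one electron in the p orbital; the pyrrole-type nitrogen donates its lone pair from the p orbital), so the π system is cyclic and fully conjugated.
π-electron count: 4 × 2 = 8 from the double-bond units + 2 from the NH atom = 10.
10 = 4(2) + 2, which satisfies Hückel's 4n+2 rule.

Aromatic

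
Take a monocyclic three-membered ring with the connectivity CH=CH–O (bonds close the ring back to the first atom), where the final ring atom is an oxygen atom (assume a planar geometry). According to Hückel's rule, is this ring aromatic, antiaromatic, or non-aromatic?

Every ring atom contributes a p orbital perpendicular to the ring (every atom in a ring double bond is sp² and brings one electron to the p orbital; the oxygen donates one lone pair from its p orbital), so the π system is cyclic and fully conjugated.
Adding the contributions, 1 × 2 = 2 from the double-bond unit + 2 from the O atom = 4.
4 = 4(1); a planar, fully conjugated 4n system is antiaromatic.

Antiaromatic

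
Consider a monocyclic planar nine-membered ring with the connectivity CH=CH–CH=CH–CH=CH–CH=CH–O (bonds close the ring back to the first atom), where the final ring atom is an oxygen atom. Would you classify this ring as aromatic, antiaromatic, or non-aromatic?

Aromatic

All ring atoms are sp² and supply a p orbital to the ring (each doubly-bonded ring atom is sp² with one p-orbital electron; the oxygen donates one lone pair from its p orbital); the conjugation is uninterrupted.
Adding the contributions, 4 × 2 = 8 from the double-bond units + 2 from the O atom = 10.
Since 10 = 4·2 + 2, the ring meets the 4n+2 criterion.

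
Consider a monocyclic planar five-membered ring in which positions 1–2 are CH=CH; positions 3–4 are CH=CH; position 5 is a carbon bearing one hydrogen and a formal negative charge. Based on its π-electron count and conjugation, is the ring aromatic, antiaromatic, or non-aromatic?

Aromatic

Check conjugation: the double-bond atoms are sp², each contributing one p electron; the carbanion's lone pair occupies the p orbital — every position has a p orbital, so the cyclic π system is continuous.
π-electron count: 2 × 2 = 4 from the double-bond units + 2 from the CH(-) atom = 6.
With 6 π electrons (n = 1), the Hückel 4n+2 condition holds.
(This ring is the cyclopentadienyl anion.)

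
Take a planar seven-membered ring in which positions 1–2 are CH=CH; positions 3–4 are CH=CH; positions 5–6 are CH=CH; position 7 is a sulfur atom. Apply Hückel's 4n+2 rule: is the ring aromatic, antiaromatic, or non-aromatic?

Check conjugation: the double-bond atoms are sp², each contributing one p electron; the sulfur donates one lone pair from its p orbital — every position has a p orbital, so the cyclic π system is continuous.
Adding the contributions, 3 × 2 = 6 from the double-bond units + 2 from the S atom = 8.
With 8 = 4·2 π electrons, Hückel's rule classifies the planar ring as antiaromatic.

Antiaromatic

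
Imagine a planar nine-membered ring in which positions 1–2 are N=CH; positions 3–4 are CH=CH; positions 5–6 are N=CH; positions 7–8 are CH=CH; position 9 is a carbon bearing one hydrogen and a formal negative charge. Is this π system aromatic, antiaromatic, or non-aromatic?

The p orbitals form a continuous loop: the double-bond atoms are sp², each contributing one p electron; each =N– nitrogen is pyridine-type (lone pair in the sp² plane, one electron in the p orbital); the carbanion's lone pair occupies the p orbital. The ring is fully conjugated.
Counting π electrons: 4 × 2 = 8 from the double-bond units + 2 from the CH(-) atom = 10.
10 = 4(2) + 2, which satisfies Hückel's 4n+2 rule.

Aromatic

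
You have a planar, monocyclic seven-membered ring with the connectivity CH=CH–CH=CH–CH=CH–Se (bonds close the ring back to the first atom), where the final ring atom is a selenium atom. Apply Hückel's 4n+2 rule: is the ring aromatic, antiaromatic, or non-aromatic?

Every ring atom contributes a p orbital perpendicular to the ring (every atom in a ring double bond is sp² and brings one electron to the p orbital; the selenium donates one lone pair from its p orbital), so the π system is cyclic and fully conjugated.
π-electron count: 3 × 2 = 6 from the double-bond units + 2 from the Se atom = 8.
8 = 4(2); a planar, fully conjugated 4n system is antiaromatic.

Antiaromatic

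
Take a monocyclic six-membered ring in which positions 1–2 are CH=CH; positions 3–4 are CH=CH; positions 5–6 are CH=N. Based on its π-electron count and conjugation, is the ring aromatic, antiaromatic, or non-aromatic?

Aromatic

All ring atoms are sp² and supply a p orbital to the ring (every atom in a ring double bond is sp² and brings one electron to the p orbital; the doubly-bonded nitrogens are pyridine-type — their lone pairs lie in the ring plane, leaving one electron in the p orbital); the conjugation is uninterrupted.
π-electron count: 3 × 2 = 6 from the 3 double-bond units.
Since 6 = 4·1 + 2, the ring meets the 4n+2 criterion.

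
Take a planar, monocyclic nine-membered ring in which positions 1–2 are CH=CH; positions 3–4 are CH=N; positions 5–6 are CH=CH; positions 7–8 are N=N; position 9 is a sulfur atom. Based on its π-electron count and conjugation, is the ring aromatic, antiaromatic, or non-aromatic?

Aromatic

The p orbitals form a continuous loop: the double-bond atoms are sp², each contributing one p electron; each sp² =N– keeps its lone pair in-plane and puts one electron into the π system; the sulfur donates one lone pair from its p orbital. The ring is fully conjugated.
π-electron count: 4 × 2 = 8 from the double-bond units + 2 from the S atom = 10.
With 10 π electrons (n = 2), the Hückel 4n+2 condition holds.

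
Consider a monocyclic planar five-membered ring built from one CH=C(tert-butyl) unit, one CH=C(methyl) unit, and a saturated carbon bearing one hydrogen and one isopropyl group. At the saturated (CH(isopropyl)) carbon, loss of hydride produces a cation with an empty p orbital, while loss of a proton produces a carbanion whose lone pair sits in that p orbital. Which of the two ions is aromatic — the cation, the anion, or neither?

The anion

In both ions every ring atom is sp² and contributes a p orbital, so both rings are fully conjugated.
Cation: 2 × 2 + 0 = 4 π electrons → 4(1), antiaromatic.
Anion: 2 × 2 + 2 = 6 π electrons → 4(1)+2, aromatic.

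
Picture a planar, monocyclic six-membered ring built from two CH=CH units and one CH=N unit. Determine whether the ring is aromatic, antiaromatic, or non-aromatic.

Aromatic

Every ring atom contributes a p orbital perpendicular to the ring (the double-bond atoms are sp², each contributing one p electron; each =N– nitrogen is pyridine-type (lone pair in the sp² plane, one electron in the p orbital)), so the π system is cyclic and fully conjugated.
π-electron count: 3 × 2 = 6 from the 3 double-bond units.
With 6 π electrons (n = 1), the Hückel 4n+2 condition holds.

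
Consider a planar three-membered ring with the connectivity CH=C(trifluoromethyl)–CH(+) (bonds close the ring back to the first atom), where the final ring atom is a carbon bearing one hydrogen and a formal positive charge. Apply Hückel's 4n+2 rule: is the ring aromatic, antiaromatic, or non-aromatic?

Aromatic

The p orbitals form a continuous loop: every atom in a ring double bond is sp² and brings one electron to the p orbital; the carbocation has an empty p orbital. The ring is fully conjugated.
π-electron count: 1 × 2 = 2 from the double-bond unit + 0 from the CH(+) atom = 2.
With 2 π electrons (n = 0), the Hückel 4n+2 condition holds.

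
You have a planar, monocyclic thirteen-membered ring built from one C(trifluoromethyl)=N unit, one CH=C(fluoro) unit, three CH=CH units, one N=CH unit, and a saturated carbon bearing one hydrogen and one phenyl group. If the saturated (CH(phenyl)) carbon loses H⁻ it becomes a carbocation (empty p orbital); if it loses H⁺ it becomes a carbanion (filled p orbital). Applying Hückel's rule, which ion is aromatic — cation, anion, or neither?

In either ion the ring is fully conjugated: every atom, including the new sp² carbon, supplies a p orbital.
Cation: 6 × 2 + 0 = 12 π electrons → 4(3), antiaromatic.
Anion: 6 × 2 + 2 = 14 π electrons → 4(3)+2, aromatic.

The anion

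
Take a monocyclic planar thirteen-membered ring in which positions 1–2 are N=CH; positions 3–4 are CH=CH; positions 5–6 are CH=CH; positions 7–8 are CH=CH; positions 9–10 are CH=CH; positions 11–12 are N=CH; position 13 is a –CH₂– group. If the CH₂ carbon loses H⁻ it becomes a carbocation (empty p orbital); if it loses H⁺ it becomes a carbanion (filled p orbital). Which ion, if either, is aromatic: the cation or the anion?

The anion

In both ions every ring atom is sp² and contributes a p orbital, so both rings are fully conjugated.
Cation: 6 × 2 + 0 = 12 π electrons → 4(3), antiaromatic.
Anion: 6 × 2 + 2 = 14 π electrons → 4(3)+2, aromatic.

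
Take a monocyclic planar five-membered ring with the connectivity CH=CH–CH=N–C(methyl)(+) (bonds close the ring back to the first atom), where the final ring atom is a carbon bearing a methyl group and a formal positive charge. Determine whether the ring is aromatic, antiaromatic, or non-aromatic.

Antiaromatic

All ring atoms are sp² and supply a p orbital to the ring (every atom in a ring double bond is sp² and brings one electron to the p orbital; each sp² =N– keeps its lone pair in-plane and puts one electron into the π system; the carbocation has an empty p orbital); the conjugation is uninterrupted.
Tallying contributions gives 2 × 2 = 4 from the double-bond units + 0 from the C(methyl)(+) atom = 4.
A 4n π count (4, n = 1) in a planar conjugated ring means antiaromatic.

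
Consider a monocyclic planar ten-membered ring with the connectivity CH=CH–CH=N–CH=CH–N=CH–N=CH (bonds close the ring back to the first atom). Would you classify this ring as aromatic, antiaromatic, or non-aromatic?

Aromatic

Check conjugation: the double-bond atoms are sp², each contributing one p electron; each sp² =N– keeps its lone pair in-plane and puts one electron into the π system — every position has a p orbital, so the cyclic π system is continuous.
Counting π electrons: 5 × 2 = 10 from the 5 double-bond units.
Since 10 = 4·2 + 2, the ring meets the 4n+2 criterion.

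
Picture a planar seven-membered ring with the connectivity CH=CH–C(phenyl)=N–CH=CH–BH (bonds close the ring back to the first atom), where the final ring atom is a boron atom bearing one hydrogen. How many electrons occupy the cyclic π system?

6

All ring atoms are sp² and supply a p orbital to the ring (every atom in a ring double bond is sp² and brings one electron to the p orbital; the doubly-bonded nitrogens are pyridine-type — their lone pairs lie in the ring plane, leaving one electron in the p orbital; the boron has an empty p orbital); the conjugation is uninterrupted.
π-electron count: 3 × 2 = 6 from the double-bond units + 0 from the BH atom = 6.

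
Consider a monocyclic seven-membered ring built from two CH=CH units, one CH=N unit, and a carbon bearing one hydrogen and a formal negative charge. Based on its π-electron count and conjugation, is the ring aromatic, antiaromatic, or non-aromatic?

The p orbitals form a continuous loop: every atom in a ring double bond is sp² and brings one electron to the p orbital; each sp² =N– keeps its lone pair in-plane and puts one electron into the π system; the carbanion's lone pair occupies the p orbital. The ring is fully conjugated.
Tallying contributions gives 3 × 2 = 6 from the double-bond units + 2 from the CH(-) atom = 8.
8 = 4(2); a planar, fully conjugated 4n system is antiaromatic.

Antiaromatic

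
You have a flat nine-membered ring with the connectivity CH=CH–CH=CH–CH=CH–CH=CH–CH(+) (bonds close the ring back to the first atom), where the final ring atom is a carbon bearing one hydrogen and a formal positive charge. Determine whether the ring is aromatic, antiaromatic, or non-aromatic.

All ring atoms are sp² and supply a p orbital to the ring (the double-bond atoms are sp², each contributing one p electron; the carbocation has an empty p orbital); the conjugation is uninterrupted.
π-electron count: 4 × 2 = 8 from the double-bond units + 0 from the CH(+) atom = 8.
A 4n π count (8, n = 2) in a planar conjugated ring means antiaromatic.

Antiaromatic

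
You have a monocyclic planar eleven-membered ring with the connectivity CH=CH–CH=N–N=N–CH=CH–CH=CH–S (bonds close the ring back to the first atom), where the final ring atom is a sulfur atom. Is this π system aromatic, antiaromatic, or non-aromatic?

All ring atoms are sp² and supply a p orbital to the ring (every atom in a ring double bond is sp² and brings one electron to the p orbital; each =N– nitrogen is pyridine-type (lone pair in the sp² plane, one electron in the p orbital); the sulfur donates one lone pair from its p orbital); the conjugation is uninterrupted.
Counting π electrons: 5 × 2 = 10 from the double-bond units + 2 from the S atom = 12.
With 12 = 4·3 π electrons, Hückel's rule classifies the planar ring as antiaromatic.

Antiaromatic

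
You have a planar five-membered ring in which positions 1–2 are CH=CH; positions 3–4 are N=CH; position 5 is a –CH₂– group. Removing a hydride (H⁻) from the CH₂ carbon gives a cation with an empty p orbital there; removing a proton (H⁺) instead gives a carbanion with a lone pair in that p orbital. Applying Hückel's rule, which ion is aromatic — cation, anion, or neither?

The anion

Both ions have a continuous loop of p orbitals — each ring atom is sp².
Cation: 2 × 2 + 0 = 4 π electrons → 4(1), antiaromatic.
Anion: 2 × 2 + 2 = 6 π electrons → 4(1)+2, aromatic.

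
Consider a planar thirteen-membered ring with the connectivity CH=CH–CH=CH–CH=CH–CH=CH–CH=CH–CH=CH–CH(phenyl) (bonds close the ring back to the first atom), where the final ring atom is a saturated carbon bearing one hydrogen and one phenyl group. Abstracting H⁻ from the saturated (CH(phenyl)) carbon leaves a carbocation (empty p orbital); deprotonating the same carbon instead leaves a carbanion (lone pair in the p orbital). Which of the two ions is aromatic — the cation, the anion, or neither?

The anion

Once that carbon is sp², every ring atom has a p orbital and both ions are fully conjugated.
Cation: 6 × 2 + 0 = 12 π electrons → 4(3), antiaromatic.
Anion: 6 × 2 + 2 = 14 π electrons → 4(3)+2, aromatic.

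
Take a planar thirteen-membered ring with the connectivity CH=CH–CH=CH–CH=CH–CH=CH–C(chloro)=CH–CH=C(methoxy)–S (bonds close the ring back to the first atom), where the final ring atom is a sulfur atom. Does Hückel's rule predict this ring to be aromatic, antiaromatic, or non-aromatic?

Aromatic

The p orbitals form a continuous loop: every atom in a ring double bond is sp² and brings one electron to the p orbital; the sulfur donates one lone pair from its p orbital. The ring is fully conjugated.
Tallying contributions gives 6 × 2 = 12 from the double-bond units + 2 from the S atom = 14.
Since 14 = 4·3 + 2, the ring meets the 4n+2 criterion.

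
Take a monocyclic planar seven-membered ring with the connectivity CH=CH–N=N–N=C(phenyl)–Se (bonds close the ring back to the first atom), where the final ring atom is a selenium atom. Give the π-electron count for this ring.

All ring atoms are sp² and supply a p orbital to the ring (every atom in a ring double bond is sp² and brings one electron to the p orbital; the doubly-bonded nitrogens are pyridine-type — their lone pairs lie in the ring plane, leaving one electron in the p orbital; the selenium donates one lone pair from its p orbital); the conjugation is uninterrupted.
π-electron count: 3 × 2 = 6 from the double-bond units + 2 from the Se atom = 8.

8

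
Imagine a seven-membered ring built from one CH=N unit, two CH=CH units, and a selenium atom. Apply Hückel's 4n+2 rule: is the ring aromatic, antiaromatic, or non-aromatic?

Antiaromatic

The p orbitals form a continuous loop: the double-bond atoms are sp², each contributing one p electron; each =N– nitrogen is pyridine-type (lone pair in the sp² plane, one electron in the p orbital); the selenium donates one lone pair from its p orbital. The ring is fully conjugated.
Counting π electrons: 3 × 2 = 6 from the double-bond units + 2 from the Se atom = 8.
With 8 = 4·2 π electrons, Hückel's rule classifies the planar ring as antiaromatic.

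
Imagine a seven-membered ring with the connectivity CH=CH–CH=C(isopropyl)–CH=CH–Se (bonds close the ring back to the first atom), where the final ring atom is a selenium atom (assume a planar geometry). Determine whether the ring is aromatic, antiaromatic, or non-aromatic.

Antiaromatic

All ring atoms are sp² and supply a p orbital to the ring (the double-bond atoms are sp², each contributing one p electron; the selenium donates one lone pair from its p orbital); the conjugation is uninterrupted.
Tallying contributions gives 3 × 2 = 6 from the double-bond units + 2 from the Se atom = 8.
With 8 = 4·2 π electrons, Hückel's rule classifies the planar ring as antiaromatic.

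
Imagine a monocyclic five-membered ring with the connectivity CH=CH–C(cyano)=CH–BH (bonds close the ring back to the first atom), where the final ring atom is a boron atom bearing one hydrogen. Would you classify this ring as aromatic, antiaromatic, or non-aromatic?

Antiaromatic

The p orbitals form a continuous loop: each doubly-bonded ring atom is sp² with one p-orbital electron; the boron has an empty p orbital. The ring is fully conjugated.
π-electron count: 2 × 2 = 4 from the double-bond units + 0 from the BH atom = 4.
4 = 4(1); a planar, fully conjugated 4n system is antiaromatic.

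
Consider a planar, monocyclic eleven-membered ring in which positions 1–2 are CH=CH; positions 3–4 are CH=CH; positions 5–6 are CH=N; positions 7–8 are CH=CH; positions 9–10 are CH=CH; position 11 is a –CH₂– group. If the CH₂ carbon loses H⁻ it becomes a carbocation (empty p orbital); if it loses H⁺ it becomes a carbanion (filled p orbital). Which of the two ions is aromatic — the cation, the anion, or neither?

The cation

Once that carbon is sp², every ring atom has a p orbital and both ions are fully conjugated.
Cation: 5 × 2 + 0 = 10 π electrons → 4(2)+2, aromatic.
Anion: 5 × 2 + 2 = 12 π electrons → 4(3), antiaromatic.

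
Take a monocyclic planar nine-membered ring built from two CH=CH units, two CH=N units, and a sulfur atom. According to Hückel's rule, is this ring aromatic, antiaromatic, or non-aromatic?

Aromatic

The p orbitals form a continuous loop: each doubly-bonded ring atom is sp² with one p-orbital electron; each =N– nitrogen is pyridine-type (lone pair in the sp² plane, one electron in the p orbital); the sulfur donates one lone pair from its p orbital. The ring is fully conjugated.
Tallying contributions gives 4 × 2 = 8 from the double-bond units + 2 from the S atom = 10.
With 10 π electrons (n = 2), the Hückel 4n+2 condition holds.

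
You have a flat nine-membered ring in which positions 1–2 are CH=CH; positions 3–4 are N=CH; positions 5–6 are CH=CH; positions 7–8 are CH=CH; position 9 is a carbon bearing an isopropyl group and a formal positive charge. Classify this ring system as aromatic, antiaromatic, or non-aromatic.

The p orbitals form a continuous loop: every atom in a ring double bond is sp² and brings one electron to the p orbital; each sp² =N– keeps its lone pair in-plane and puts one electron into the π system; the carbocation has an empty p orbital. The ring is fully conjugated.
Counting π electrons: 4 × 2 = 8 from the double-bond units + 0 from the C(isopropyl)(+) atom = 8.
A 4n π count (8, n = 2) in a planar conjugated ring means antiaromatic.

Antiaromatic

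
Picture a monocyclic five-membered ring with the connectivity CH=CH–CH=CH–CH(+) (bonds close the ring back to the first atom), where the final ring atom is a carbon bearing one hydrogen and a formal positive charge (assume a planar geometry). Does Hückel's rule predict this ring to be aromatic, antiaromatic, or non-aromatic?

Antiaromatic

All ring atoms are sp² and supply a p orbital to the ring (the double-bond atoms are sp², each contributing one p electron; the carbocation has an empty p orbital); the conjugation is uninterrupted.
Tallying contributions gives 2 × 2 = 4 from the double-bond units + 0 from the CH(+) atom = 4.
4 = 4(1); a planar, fully conjugated 4n system is antiaromatic.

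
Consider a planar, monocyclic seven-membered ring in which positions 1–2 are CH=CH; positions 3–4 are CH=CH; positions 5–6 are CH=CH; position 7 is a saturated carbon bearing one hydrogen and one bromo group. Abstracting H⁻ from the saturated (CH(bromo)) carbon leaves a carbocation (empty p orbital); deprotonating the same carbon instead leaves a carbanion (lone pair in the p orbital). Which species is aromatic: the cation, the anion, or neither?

The cation

Once that carbon is sp², every ring atom has a p orbital and both ions are fully conjugated.
Cation: 3 × 2 + 0 = 6 π electrons → 4(1)+2, aromatic.
Anion: 3 × 2 + 2 = 8 π electrons → 4(2), antiaromatic.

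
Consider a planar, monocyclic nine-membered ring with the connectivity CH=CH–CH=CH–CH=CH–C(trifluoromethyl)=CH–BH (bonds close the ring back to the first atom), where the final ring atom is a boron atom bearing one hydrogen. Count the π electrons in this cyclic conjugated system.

Every ring atom contributes a p orbital perpendicular to the ring (the double-bond atoms are sp², each contributing one p electron; the boron has an empty p orbital), so the π system is cyclic and fully conjugated.
Tallying contributions gives 4 × 2 = 8 from the double-bond units + 0 from the BH atom = 8.

8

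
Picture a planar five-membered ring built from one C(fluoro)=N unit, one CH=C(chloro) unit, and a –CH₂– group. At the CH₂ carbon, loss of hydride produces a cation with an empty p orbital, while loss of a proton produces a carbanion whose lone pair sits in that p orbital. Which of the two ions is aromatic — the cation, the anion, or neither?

In either ion the ring is fully conjugated: every atom, including the new sp² carbon, supplies a p orbital.
Cation: 2 × 2 + 0 = 4 π electrons → 4(1), antiaromatic.
Anion: 2 × 2 + 2 = 6 π electrons → 4(1)+2, aromatic.

The anion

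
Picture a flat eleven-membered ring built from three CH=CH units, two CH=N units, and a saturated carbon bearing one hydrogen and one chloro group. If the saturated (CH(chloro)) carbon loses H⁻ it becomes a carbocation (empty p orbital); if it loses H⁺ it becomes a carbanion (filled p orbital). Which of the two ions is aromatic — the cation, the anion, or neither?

In both ions every ring atom is sp² and contributes a p orbital, so both rings are fully conjugated.
Cation: 5 × 2 + 0 = 10 π electrons → 4(2)+2, aromatic.
Anion: 5 × 2 + 2 = 12 π electrons → 4(3), antiaromatic.

The cation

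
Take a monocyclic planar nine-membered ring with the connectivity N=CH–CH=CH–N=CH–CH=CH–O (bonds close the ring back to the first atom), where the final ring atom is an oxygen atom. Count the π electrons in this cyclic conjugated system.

10

All ring atoms are sp² and supply a p orbital to the ring (each doubly-bonded ring atom is sp² with one p-orbital electron; each sp² =N– keeps its lone pair in-plane and puts one electron into the π system; the oxygen donates one lone pair from its p orbital); the conjugation is uninterrupted.
Counting π electrons: 4 × 2 = 8 from the double-bond units + 2 from the O atom = 10.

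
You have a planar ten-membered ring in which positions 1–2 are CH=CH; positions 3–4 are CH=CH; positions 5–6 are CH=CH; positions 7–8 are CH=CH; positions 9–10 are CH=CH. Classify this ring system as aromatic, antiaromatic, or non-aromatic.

Check conjugation: the double-bond atoms are sp², each contributing one p electron — every position has a p orbital, so the cyclic π system is continuous.
π-electron count: 5 × 2 = 10 from the 5 double-bond units.
Since 10 = 4·2 + 2, the ring meets the 4n+2 criterion.

Aromatic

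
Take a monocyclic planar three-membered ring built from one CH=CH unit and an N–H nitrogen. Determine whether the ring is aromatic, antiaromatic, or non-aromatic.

All ring atoms are sp² and supply a p orbital to the ring (every atom in a ring double bond is sp² and brings one electron to the p orbital; the pyrrole-type nitrogen donates its lone pair from the p orbital); the conjugation is uninterrupted.
π-electron count: 1 × 2 = 2 from the double-bond unit + 2 from the NH atom = 4.
4 is a 4n count (n = 1), so the planar conjugated ring is antiaromatic.

Antiaromatic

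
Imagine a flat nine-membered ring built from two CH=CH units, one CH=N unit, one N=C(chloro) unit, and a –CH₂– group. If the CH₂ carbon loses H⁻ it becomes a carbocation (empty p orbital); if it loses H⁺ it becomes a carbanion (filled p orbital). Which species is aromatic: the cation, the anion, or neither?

Both ions have a continuous loop of p orbitals — each ring atom is sp².
Cation: 4 × 2 + 0 = 8 π electrons → 4(2), antiaromatic.
Anion: 4 × 2 + 2 = 10 π electrons → 4(2)+2, aromatic.

The anion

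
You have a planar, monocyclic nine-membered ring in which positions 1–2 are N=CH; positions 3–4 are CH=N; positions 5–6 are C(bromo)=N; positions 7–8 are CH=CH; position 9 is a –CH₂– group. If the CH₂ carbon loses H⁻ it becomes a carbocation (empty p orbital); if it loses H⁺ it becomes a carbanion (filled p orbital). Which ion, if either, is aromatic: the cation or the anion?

The anion

Once that carbon is sp², every ring atom has a p orbital and both ions are fully conjugated.
Cation: 4 × 2 + 0 = 8 π electrons → 4(2), antiaromatic.
Anion: 4 × 2 + 2 = 10 π electrons → 4(2)+2, aromatic.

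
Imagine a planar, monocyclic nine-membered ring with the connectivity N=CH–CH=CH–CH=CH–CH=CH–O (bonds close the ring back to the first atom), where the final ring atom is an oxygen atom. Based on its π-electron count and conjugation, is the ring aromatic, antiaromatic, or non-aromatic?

Aromatic

Check conjugation: the double-bond atoms are sp², each contributing one p electron; each =N– nitrogen is pyridine-type (lone pair in the sp² plane, one electron in the p orbital); the oxygen donates one lone pair from its p orbital — every position has a p orbital, so the cyclic π system is continuous.
Adding the contributions, 4 × 2 = 8 from the double-bond units + 2 from the O atom = 10.
10 = 4(2) + 2, which satisfies Hückel's 4n+2 rule.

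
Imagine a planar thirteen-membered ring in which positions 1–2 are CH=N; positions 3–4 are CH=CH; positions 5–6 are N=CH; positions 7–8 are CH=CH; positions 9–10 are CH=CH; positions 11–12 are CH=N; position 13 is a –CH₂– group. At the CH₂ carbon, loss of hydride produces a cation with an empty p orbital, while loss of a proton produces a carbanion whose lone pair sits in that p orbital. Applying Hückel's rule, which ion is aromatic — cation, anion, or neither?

The anion

Both ions have a continuous loop of p orbitals — each ring atom is sp².
Cation: 6 × 2 + 0 = 12 π electrons → 4(3), antiaromatic.
Anion: 6 × 2 + 2 = 14 π electrons → 4(3)+2, aromatic.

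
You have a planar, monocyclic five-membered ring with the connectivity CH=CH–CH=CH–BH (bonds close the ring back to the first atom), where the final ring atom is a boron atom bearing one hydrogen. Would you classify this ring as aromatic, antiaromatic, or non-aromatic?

All ring atoms are sp² and supply a p orbital to the ring (the double-bond atoms are sp², each contributing one p electron; the boron has an empty p orbital); the conjugation is uninterrupted.
Adding the contributions, 2 × 2 = 4 from the double-bond units + 0 from the BH atom = 4.
With 4 = 4·1 π electrons, Hückel's rule classifies the planar ring as antiaromatic.

Antiaromatic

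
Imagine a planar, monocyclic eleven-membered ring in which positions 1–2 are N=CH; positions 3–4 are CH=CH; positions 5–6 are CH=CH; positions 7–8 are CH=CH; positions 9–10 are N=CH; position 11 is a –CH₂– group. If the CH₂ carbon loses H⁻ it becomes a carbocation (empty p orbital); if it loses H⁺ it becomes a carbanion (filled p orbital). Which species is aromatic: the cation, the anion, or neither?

In both ions every ring atom is sp² and contributes a p orbital, so both rings are fully conjugated.
Cation: 5 × 2 + 0 = 10 π electrons → 4(2)+2, aromatic.
Anion: 5 × 2 + 2 = 12 π electrons → 4(3), antiaromatic.

The cation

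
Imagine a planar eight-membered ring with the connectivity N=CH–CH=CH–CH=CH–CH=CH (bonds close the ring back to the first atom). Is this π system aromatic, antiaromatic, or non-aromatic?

Antiaromatic

Every ring atom contributes a p orbital perpendicular to the ring (each doubly-bonded ring atom is sp² with one p-orbital electron; the doubly-bonded nitrogens are pyridine-type — their lone pairs lie in the ring plane, leaving one electron in the p orbital), so the π system is cyclic and fully conjugated.
Tallying contributions gives 4 × 2 = 8 from the 4 double-bond units.
With 8 = 4·2 π electrons, Hückel's rule classifies the planar ring as antiaromatic.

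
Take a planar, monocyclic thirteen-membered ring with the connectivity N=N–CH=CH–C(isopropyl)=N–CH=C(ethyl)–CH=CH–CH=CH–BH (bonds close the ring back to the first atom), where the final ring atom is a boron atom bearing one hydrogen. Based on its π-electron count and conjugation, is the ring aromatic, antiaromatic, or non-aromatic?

Antiaromatic

Every ring atom contributes a p orbital perpendicular to the ring (every atom in a ring double bond is sp² and brings one electron to the p orbital; each =N– nitrogen is pyridine-type (lone pair in the sp² plane, one electron in the p orbital); the boron has an empty p orbital), so the π system is cyclic and fully conjugated.
Tallying contributions gives 6 × 2 = 12 from the double-bond units + 0 from the BH atom = 12.
12 is a 4n count (n = 3), so the planar conjugated ring is antiaromatic.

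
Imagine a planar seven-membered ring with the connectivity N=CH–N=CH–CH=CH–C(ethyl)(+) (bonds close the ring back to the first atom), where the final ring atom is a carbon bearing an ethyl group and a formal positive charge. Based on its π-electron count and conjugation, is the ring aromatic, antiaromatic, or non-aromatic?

Aromatic

Check conjugation: every atom in a ring double bond is sp² and brings one electron to the p orbital; each sp² =N– keeps its lone pair in-plane and puts one electron into the π system; the carbocation has an empty p orbital — every position has a p orbital, so the cyclic π system is continuous.
Tallying contributions gives 3 × 2 = 6 from the double-bond units + 0 from the C(ethyl)(+) atom = 6.
6 = 4(1) + 2, which satisfies Hückel's 4n+2 rule.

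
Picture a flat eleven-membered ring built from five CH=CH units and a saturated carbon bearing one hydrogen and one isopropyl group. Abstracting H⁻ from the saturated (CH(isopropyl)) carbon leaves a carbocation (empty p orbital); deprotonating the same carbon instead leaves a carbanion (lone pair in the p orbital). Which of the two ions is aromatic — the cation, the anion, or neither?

In both ions every ring atom is sp² and contributes a p orbital, so both rings are fully conjugated.
Cation: 5 × 2 + 0 = 10 π electrons → 4(2)+2, aromatic.
Anion: 5 × 2 + 2 = 12 π electrons → 4(3), antiaromatic.

The cation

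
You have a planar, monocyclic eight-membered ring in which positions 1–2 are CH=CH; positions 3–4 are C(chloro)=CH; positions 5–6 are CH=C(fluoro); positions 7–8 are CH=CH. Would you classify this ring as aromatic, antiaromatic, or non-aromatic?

Check conjugation: the double-bond atoms are sp², each contributing one p electron — every position has a p orbital, so the cyclic π system is continuous.
Adding the contributions, 4 × 2 = 8 from the 4 double-bond units.
A 4n π count (8, n = 2) in a planar conjugated ring means antiaromatic.

Antiaromatic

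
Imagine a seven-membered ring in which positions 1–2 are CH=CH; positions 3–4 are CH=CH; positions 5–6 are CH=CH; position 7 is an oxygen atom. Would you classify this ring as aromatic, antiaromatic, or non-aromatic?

Check conjugation: every atom in a ring double bond is sp² and brings one electron to the p orbital; the oxygen donates one lone pair from its p orbital — every position has a p orbital, so the cyclic π system is continuous.
Tallying contributions gives 3 × 2 = 6 from the double-bond units + 2 from the O atom = 8.
A 4n π count (8, n = 2) in a planar conjugated ring means antiaromatic.

Antiaromatic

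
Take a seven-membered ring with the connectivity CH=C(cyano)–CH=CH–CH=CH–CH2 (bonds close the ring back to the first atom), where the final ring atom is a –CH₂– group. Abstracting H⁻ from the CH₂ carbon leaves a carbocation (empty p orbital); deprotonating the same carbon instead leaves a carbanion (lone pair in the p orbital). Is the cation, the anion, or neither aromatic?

In either ion the ring is fully conjugated: every atom, including the new sp² carbon, supplies a p orbital.
Cation: 3 × 2 + 0 = 6 π electrons → 4(1)+2, aromatic.
Anion: 3 × 2 + 2 = 8 π electrons → 4(2), antiaromatic.

The cation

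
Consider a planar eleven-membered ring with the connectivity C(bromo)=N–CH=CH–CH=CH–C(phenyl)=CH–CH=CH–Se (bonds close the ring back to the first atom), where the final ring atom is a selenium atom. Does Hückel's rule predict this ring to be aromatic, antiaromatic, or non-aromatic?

The p orbitals form a continuous loop: every atom in a ring double bond is sp² and brings one electron to the p orbital; each =N– nitrogen is pyridine-type (lone pair in the sp² plane, one electron in the p orbital); the selenium donates one lone pair from its p orbital. The ring is fully conjugated.
Adding the contributions, 5 × 2 = 10 from the double-bond units + 2 from the Se atom = 12.
A 4n π count (12, n = 3) in a planar conjugated ring means antiaromatic.

Antiaromatic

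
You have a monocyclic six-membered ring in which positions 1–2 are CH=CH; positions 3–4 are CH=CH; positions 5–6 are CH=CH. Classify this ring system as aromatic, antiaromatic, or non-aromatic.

Every ring atom contributes a p orbital perpendicular to the ring (the double-bond atoms are sp², each contributing one p electron), so the π system is cyclic and fully conjugated.
Counting π electrons: 3 × 2 = 6 from the 3 double-bond units.
6 = 4(1) + 2, which satisfies Hückel's 4n+2 rule.
(The species described is benzene.)

Aromatic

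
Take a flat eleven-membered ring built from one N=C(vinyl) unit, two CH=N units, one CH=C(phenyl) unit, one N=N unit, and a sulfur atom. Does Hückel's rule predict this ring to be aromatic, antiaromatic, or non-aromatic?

Every ring atom contributes a p orbital perpendicular to the ring (the double-bond atoms are sp², each contributing one p electron; the doubly-bonded nitrogens are pyridine-type — their lone pairs lie in the ring plane, leaving one electron in the p orbital; the sulfur donates one lone pair from its p orbital), so the π system is cyclic and fully conjugated.
Adding the contributions, 5 × 2 = 10 from the double-bond units + 2 from the S atom = 12.
12 is a 4n count (n = 3), so the planar conjugated ring is antiaromatic.

Antiaromatic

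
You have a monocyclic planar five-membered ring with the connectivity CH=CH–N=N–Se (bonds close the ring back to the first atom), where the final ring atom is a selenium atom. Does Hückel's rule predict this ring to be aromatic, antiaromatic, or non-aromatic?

All ring atoms are sp² and supply a p orbital to the ring (the double-bond atoms are sp², each contributing one p electron; each =N– nitrogen is pyridine-type (lone pair in the sp² plane, one electron in the p orbital); the selenium donates one lone pair from its p orbital); the conjugation is uninterrupted.
π-electron count: 2 × 2 = 4 from the double-bond units + 2 from the Se atom = 6.
That gives a 4n+2 count (6, n = 1).

Aromatic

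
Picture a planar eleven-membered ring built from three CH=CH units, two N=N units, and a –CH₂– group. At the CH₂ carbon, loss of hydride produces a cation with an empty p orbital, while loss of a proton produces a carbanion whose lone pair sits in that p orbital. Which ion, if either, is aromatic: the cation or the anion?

The cation

Once that carbon is sp², every ring atom has a p orbital and both ions are fully conjugated.
Cation: 5 × 2 + 0 = 10 π electrons → 4(2)+2, aromatic.
Anion: 5 × 2 + 2 = 12 π electrons → 4(3), antiaromatic.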